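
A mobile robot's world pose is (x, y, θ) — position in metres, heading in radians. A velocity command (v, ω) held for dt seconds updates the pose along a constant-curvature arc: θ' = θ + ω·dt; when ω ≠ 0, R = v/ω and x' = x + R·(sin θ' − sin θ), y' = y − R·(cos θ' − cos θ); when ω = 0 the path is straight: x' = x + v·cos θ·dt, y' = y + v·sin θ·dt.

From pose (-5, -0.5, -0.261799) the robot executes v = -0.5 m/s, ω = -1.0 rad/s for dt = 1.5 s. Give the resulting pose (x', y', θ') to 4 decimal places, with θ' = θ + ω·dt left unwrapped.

θ' = -0.2618 + -1.0·1.5 = -1.7618
R = v/ω = -0.5/-1.0 = 0.5000
x' = -5 + 0.5000·(sin -1.7618 − sin -0.2618) = -5.3615
y' = -0.5 − 0.5000·(cos -1.7618 − cos -0.2618) = 0.0779

(-5.3615, 0.0779, -1.7618)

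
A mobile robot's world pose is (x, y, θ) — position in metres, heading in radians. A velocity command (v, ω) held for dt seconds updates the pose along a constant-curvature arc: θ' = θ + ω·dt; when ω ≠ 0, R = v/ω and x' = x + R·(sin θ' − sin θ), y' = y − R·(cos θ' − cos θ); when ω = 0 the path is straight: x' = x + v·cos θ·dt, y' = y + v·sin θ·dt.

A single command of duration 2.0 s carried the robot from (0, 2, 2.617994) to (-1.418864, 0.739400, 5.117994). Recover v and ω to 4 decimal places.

v = 1.2500, ω = 1.2500

Δθ = 5.117994 − 2.617994 = 2.500000
ω = Δθ/dt = 2.500000/2.0 = 1.2500
R = Δx/(sin θ' − sin θ) = 1.0000
v = R·ω = 1.0000·1.2500 = 1.2500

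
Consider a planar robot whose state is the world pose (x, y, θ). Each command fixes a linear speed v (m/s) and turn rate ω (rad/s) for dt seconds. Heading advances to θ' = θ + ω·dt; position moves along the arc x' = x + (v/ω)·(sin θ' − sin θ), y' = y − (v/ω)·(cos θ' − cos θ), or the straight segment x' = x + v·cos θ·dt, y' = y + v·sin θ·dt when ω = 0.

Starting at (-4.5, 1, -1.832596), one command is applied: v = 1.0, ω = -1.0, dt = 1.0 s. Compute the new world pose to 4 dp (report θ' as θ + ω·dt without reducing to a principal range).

(-5.1618, 0.3062, -2.8326)

θ' = -1.8326 + -1.0·1.0 = -2.8326
R = v/ω = 1.0/-1.0 = -1.0000
x' = -4.5 + -1.0000·(sin -2.8326 − sin -1.8326) = -5.1618
y' = 1 − -1.0000·(cos -2.8326 − cos -1.8326) = 0.3062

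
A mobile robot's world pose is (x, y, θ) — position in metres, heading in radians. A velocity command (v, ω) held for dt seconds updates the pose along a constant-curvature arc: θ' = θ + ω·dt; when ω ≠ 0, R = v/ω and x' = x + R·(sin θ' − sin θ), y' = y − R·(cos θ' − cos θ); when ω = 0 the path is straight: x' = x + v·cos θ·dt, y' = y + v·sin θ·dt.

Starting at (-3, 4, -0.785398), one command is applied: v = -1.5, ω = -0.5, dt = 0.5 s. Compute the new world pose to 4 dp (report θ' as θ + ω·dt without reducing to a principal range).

(-3.4589, 4.5908, -1.0354)

θ' = -0.7854 + -0.5·0.5 = -1.0354
R = v/ω = -1.5/-0.5 = 3.0000
x' = -3 + 3.0000·(sin -1.0354 − sin -0.7854) = -3.4589
y' = 4 − 3.0000·(cos -1.0354 − cos -0.7854) = 4.5908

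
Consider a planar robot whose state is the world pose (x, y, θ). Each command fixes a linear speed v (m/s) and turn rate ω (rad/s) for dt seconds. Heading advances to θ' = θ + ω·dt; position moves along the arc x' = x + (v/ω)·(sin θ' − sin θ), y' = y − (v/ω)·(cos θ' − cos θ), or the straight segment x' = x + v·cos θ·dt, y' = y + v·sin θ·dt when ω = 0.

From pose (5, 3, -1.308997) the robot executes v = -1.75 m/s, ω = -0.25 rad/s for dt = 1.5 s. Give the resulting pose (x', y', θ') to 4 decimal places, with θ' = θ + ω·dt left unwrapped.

θ' = -1.3090 + -0.25·1.5 = -1.6840
R = v/ω = -1.75/-0.25 = 7.0000
x' = 5 + 7.0000·(sin -1.6840 − sin -1.3090) = 4.8063
y' = 3 − 7.0000·(cos -1.6840 − cos -1.3090) = 5.6024

(4.8063, 5.6024, -1.6840)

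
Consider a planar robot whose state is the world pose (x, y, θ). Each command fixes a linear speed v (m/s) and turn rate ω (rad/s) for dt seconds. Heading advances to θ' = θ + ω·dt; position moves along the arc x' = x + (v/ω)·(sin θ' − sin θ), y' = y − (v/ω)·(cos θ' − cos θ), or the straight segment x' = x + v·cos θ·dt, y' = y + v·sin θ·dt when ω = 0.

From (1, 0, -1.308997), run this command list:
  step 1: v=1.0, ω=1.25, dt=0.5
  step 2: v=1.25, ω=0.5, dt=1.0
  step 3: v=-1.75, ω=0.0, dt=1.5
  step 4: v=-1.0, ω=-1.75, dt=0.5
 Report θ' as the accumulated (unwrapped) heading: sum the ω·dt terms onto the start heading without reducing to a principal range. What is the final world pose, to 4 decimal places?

(-0.5848, -0.1710, -1.0590)

step 1: θ'=-0.6840 (R=0.8000) → pose (1.2672, -0.4130, -0.6840)
step 2: θ'=-0.1840 (R=2.5000) → pose (2.3896, -0.9332, -0.1840)
step 3: θ'=-0.1840 (straight) → pose (-0.1911, -0.4529, -0.1840)
step 4: θ'=-1.0590 (R=0.5714) → pose (-0.5848, -0.1710, -1.0590)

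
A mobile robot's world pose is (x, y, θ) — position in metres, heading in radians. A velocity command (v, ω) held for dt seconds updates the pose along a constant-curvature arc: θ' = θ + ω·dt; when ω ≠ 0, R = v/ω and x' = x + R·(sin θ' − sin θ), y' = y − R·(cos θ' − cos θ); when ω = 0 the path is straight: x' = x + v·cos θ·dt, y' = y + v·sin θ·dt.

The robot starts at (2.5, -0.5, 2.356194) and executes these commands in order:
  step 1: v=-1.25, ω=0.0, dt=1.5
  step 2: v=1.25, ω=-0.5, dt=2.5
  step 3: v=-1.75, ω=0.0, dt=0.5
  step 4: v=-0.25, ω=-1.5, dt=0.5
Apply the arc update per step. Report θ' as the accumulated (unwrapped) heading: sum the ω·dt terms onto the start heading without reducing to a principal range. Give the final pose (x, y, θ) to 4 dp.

step 1: θ'=2.3562 (straight) → pose (3.8258, -1.8258, 2.3562)
step 2: θ'=1.1062 (R=-2.5000) → pose (3.3586, 1.0621, 1.1062)
step 3: θ'=1.1062 (straight) → pose (2.9665, 0.2799, 1.1062)
step 4: θ'=0.3562 (R=0.1667) → pose (2.8757, 0.1983, 0.3562)

(2.8757, 0.1983, 0.3562)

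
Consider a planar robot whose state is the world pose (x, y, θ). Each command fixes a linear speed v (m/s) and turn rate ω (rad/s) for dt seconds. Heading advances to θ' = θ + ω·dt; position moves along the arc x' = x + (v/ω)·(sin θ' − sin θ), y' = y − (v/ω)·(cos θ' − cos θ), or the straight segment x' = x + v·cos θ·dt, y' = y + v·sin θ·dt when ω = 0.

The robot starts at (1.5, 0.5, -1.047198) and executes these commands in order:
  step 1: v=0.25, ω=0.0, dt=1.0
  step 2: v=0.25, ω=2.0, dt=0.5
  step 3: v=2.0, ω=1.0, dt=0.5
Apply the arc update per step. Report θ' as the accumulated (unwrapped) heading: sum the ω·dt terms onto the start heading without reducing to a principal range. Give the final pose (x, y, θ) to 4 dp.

step 1: θ'=-1.0472 (straight) → pose (1.6250, 0.2835, -1.0472)
step 2: θ'=-0.0472 (R=0.1250) → pose (1.7274, 0.2211, -0.0472)
step 3: θ'=0.4528 (R=2.0000) → pose (2.6967, 0.4205, 0.4528)

(2.6967, 0.4205, 0.4528)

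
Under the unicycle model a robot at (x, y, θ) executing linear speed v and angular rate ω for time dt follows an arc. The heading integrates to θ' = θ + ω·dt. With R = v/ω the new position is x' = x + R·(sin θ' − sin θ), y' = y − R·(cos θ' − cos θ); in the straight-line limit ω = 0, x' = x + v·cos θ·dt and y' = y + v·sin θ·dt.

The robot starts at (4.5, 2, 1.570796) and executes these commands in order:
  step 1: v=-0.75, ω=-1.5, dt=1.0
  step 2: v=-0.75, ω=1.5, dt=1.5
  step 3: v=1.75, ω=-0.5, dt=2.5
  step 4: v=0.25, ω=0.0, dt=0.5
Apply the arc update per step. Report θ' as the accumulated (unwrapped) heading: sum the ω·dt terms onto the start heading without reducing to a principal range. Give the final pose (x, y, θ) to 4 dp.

step 1: θ'=0.0708 (R=0.5000) → pose (4.0354, 1.5013, 0.0708)
step 2: θ'=2.3208 (R=-0.5000) → pose (3.7049, 0.6617, 2.3208)
step 3: θ'=1.0708 (R=-3.5000) → pose (3.1943, 4.7254, 1.0708)
step 4: θ'=1.0708 (straight) → pose (3.2542, 4.8351, 1.0708)

(3.2542, 4.8351, 1.0708)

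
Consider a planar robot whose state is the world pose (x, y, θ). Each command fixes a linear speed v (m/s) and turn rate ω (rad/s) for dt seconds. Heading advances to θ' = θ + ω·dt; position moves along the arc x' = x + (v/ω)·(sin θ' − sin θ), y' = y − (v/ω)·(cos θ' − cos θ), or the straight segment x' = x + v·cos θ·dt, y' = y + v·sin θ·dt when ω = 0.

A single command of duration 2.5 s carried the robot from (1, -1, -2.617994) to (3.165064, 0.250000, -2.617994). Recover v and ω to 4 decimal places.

v = -1.0000, ω = 0.0000

Δθ = -2.617994 − -2.617994 = 0.000000
ω = Δθ/dt = 0.000000/2.5 = 0.0000
ω = 0 → v = (Δx·cos θ + Δy·sin θ)/dt = -1.0000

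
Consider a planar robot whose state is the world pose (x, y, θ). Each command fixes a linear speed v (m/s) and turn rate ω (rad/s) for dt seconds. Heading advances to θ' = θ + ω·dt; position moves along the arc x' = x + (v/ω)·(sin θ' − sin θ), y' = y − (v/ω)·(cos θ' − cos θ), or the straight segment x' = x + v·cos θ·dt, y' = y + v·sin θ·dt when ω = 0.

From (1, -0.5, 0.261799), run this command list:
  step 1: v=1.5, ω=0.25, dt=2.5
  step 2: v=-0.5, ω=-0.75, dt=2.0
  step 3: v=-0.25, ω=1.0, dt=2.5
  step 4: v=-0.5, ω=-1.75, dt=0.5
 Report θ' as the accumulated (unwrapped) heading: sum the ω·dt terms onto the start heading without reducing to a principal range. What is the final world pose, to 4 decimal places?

step 1: θ'=0.8868 (R=6.0000) → pose (4.0974, 1.5042, 0.8868)
step 2: θ'=-0.6132 (R=0.6667) → pose (3.1970, 1.3802, -0.6132)
step 3: θ'=1.8868 (R=-0.2500) → pose (2.8156, 1.0981, 1.8868)
step 4: θ'=1.0118 (R=0.2857) → pose (2.7862, 0.8578, 1.0118)

(2.7862, 0.8578, 1.0118)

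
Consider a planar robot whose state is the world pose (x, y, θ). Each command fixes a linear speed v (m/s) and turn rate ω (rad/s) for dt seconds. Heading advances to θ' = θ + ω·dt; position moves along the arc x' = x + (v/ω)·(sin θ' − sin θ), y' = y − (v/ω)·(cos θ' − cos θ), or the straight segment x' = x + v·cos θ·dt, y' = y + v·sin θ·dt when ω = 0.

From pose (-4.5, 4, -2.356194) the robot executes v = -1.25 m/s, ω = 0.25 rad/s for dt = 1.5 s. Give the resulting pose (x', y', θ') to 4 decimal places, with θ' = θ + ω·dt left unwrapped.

(-3.4507, 5.5407, -1.9812)

θ' = -2.3562 + 0.25·1.5 = -1.9812
R = v/ω = -1.25/0.25 = -5.0000
x' = -4.5 + -5.0000·(sin -1.9812 − sin -2.3562) = -3.4507
y' = 4 − -5.0000·(cos -1.9812 − cos -2.3562) = 5.5407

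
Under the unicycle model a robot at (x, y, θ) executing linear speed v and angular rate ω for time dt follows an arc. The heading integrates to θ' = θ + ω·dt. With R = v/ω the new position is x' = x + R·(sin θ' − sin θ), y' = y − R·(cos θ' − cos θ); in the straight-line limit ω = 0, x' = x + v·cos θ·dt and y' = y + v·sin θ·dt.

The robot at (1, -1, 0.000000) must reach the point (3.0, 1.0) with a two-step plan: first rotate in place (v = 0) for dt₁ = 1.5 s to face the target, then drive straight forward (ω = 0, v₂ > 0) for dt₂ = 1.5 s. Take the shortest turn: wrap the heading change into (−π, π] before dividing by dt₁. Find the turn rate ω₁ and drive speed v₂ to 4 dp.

heading to target = atan2(1−-1, 3−1) = 0.7854
Δθ = wrap(0.7854 − 0.0000) = 0.7854; ω₁ = Δθ/dt₁ = 0.5236
distance = √((3−1)² + (1−-1)²) = 2.8284; v₂ = distance/dt₂ = 1.8856

ω₁ = 0.5236, v₂ = 1.8856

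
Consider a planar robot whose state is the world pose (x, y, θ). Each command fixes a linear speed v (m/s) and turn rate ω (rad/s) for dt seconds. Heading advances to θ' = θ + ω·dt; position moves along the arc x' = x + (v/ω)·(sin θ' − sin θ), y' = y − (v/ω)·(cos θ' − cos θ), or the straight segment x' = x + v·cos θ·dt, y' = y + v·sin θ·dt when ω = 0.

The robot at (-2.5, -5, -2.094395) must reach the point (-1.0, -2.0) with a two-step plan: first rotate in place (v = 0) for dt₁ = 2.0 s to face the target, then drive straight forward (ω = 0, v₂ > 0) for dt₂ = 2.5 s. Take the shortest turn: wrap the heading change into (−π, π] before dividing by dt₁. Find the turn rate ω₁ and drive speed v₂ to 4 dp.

heading to target = atan2(-2−-5, -1−-2.5) = 1.1071
Δθ = wrap(1.1071 − -2.0944) = -3.0816; ω₁ = Δθ/dt₁ = -1.5408
distance = √((-1−-2.5)² + (-2−-5)²) = 3.3541; v₂ = distance/dt₂ = 1.3416

ω₁ = -1.5408, v₂ = 1.3416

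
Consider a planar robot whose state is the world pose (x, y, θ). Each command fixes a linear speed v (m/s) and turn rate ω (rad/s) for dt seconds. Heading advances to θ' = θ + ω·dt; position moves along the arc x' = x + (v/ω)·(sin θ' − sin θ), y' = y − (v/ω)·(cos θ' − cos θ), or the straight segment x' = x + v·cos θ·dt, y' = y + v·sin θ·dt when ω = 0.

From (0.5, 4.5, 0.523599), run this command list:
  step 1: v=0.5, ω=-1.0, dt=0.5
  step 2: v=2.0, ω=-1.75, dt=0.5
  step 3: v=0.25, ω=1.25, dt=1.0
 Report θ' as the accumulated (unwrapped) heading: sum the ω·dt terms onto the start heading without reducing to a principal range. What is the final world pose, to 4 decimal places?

step 1: θ'=0.0236 (R=-0.5000) → pose (0.7382, 4.5668, 0.0236)
step 2: θ'=-0.8514 (R=-1.1429) → pose (1.6248, 4.1774, -0.8514)
step 3: θ'=0.3986 (R=0.2000) → pose (1.8529, 4.1248, 0.3986)

(1.8529, 4.1248, 0.3986)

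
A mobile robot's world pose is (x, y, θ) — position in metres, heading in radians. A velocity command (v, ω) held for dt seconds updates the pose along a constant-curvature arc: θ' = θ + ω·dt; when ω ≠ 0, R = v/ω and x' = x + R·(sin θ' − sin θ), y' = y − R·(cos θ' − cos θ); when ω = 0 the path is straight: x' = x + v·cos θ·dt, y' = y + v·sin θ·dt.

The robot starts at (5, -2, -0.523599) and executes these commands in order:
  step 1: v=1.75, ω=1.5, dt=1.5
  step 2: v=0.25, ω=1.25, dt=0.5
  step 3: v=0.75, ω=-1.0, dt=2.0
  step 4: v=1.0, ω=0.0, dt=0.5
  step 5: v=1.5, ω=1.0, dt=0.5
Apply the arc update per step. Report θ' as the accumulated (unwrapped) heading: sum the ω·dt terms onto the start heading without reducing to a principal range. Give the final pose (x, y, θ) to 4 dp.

step 1: θ'=1.7264 (R=1.1667) → pose (6.7359, -0.8088, 1.7264)
step 2: θ'=2.3514 (R=0.2000) → pose (6.6804, -0.6991, 2.3514)
step 3: θ'=0.3514 (R=-0.7500) → pose (6.9551, 0.5329, 0.3514)
step 4: θ'=0.3514 (straight) → pose (7.4246, 0.7050, 0.3514)
step 5: θ'=0.8514 (R=1.5000) → pose (8.0366, 1.1249, 0.8514)

(8.0366, 1.1249, 0.8514)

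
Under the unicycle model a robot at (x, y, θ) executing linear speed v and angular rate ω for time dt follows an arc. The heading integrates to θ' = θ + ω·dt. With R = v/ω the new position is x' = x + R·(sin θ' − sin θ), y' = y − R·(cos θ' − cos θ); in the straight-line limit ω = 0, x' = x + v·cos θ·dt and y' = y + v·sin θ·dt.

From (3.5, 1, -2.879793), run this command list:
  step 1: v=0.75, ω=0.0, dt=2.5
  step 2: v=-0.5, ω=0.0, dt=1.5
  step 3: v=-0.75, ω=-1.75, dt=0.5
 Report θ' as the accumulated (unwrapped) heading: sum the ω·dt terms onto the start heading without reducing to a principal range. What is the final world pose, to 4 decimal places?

step 1: θ'=-2.8798 (straight) → pose (1.6889, 0.5147, -2.8798)
step 2: θ'=-2.8798 (straight) → pose (2.4133, 0.7088, -2.8798)
step 3: θ'=-3.7548 (R=0.4286) → pose (2.7709, 0.6454, -3.7548)

(2.7709, 0.6454, -3.7548)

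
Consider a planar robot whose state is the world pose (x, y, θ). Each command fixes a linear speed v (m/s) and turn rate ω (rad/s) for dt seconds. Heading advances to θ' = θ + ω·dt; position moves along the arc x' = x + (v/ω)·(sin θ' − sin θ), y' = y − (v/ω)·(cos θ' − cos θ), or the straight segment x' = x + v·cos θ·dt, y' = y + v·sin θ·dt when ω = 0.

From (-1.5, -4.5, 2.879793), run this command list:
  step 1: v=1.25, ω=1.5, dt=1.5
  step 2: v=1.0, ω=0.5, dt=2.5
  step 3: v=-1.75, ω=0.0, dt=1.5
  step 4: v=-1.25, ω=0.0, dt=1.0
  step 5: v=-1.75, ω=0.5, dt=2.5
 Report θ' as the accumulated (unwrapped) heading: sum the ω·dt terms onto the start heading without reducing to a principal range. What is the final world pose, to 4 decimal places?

step 1: θ'=5.1298 (R=0.8333) → pose (-2.4775, -5.6428, 5.1298)
step 2: θ'=6.3798 (R=2.0000) → pose (-0.4563, -6.8227, 6.3798)
step 3: θ'=6.3798 (straight) → pose (-3.0690, -7.0759, 6.3798)
step 4: θ'=6.3798 (straight) → pose (-4.3132, -7.1964, 6.3798)
step 5: θ'=7.6298 (R=-3.5000) → pose (-7.3880, -9.9020, 7.6298)

(-7.3880, -9.9020, 7.6298)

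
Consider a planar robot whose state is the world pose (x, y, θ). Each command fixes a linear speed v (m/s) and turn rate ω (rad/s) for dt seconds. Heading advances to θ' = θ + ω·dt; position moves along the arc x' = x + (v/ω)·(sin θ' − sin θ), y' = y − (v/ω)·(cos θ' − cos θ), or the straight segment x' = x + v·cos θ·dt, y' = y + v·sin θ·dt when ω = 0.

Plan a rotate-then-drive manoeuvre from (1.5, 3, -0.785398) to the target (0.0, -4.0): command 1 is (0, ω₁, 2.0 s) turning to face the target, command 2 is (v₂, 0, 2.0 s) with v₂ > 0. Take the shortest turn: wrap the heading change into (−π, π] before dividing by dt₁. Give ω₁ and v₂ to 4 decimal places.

heading to target = atan2(-4−3, 0−1.5) = -1.7819
Δθ = wrap(-1.7819 − -0.7854) = -0.9965; ω₁ = Δθ/dt₁ = -0.4982
distance = √((0−1.5)² + (-4−3)²) = 7.1589; v₂ = distance/dt₂ = 3.5795

ω₁ = -0.4982, v₂ = 3.5795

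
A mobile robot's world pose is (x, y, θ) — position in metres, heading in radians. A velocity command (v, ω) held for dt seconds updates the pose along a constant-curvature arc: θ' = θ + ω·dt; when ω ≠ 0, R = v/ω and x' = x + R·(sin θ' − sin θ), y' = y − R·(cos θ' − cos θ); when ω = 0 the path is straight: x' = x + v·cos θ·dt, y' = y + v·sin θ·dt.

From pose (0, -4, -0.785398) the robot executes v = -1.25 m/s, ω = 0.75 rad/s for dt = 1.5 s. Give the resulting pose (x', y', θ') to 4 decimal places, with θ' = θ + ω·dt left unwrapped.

θ' = -0.7854 + 0.75·1.5 = 0.3396
R = v/ω = -1.25/0.75 = -1.6667
x' = 0 + -1.6667·(sin 0.3396 − sin -0.7854) = -1.7337
y' = -4 − -1.6667·(cos 0.3396 − cos -0.7854) = -3.6070

(-1.7337, -3.6070, 0.3396)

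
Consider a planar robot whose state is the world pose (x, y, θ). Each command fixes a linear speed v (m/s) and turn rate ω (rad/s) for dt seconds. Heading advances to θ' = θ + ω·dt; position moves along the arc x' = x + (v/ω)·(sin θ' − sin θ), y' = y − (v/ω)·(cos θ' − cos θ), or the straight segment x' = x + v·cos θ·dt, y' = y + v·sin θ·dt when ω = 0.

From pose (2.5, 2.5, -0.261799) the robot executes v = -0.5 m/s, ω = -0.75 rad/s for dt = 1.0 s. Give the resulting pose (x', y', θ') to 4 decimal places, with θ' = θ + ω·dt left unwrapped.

(2.1074, 2.7904, -1.0118)

θ' = -0.2618 + -0.75·1.0 = -1.0118
R = v/ω = -0.5/-0.75 = 0.6667
x' = 2.5 + 0.6667·(sin -1.0118 − sin -0.2618) = 2.1074
y' = 2.5 − 0.6667·(cos -1.0118 − cos -0.2618) = 2.7904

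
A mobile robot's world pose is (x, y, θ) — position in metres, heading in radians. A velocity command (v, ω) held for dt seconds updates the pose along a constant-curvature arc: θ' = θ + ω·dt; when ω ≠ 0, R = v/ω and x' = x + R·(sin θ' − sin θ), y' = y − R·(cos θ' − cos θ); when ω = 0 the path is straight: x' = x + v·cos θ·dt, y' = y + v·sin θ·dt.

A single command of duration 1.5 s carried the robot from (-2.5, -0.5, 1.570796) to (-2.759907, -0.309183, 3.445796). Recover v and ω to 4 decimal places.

Δθ = 3.445796 − 1.570796 = 1.875000
ω = Δθ/dt = 1.875000/1.5 = 1.2500
R = Δx/(sin θ' − sin θ) = 0.2000
v = R·ω = 0.2000·1.2500 = 0.2500

v = 0.2500, ω = 1.2500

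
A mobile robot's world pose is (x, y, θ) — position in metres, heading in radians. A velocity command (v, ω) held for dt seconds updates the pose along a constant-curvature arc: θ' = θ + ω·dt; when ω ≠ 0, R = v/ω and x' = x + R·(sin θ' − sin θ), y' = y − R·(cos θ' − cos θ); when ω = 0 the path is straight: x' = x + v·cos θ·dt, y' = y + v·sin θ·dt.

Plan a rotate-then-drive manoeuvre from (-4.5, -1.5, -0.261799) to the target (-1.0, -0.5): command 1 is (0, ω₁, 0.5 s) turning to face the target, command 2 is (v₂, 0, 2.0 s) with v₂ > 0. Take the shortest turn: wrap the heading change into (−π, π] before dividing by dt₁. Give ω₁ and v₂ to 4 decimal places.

heading to target = atan2(-0.5−-1.5, -1−-4.5) = 0.2783
Δθ = wrap(0.2783 − -0.2618) = 0.5401; ω₁ = Δθ/dt₁ = 1.0802
distance = √((-1−-4.5)² + (-0.5−-1.5)²) = 3.6401; v₂ = distance/dt₂ = 1.8200

ω₁ = 1.0802, v₂ = 1.8200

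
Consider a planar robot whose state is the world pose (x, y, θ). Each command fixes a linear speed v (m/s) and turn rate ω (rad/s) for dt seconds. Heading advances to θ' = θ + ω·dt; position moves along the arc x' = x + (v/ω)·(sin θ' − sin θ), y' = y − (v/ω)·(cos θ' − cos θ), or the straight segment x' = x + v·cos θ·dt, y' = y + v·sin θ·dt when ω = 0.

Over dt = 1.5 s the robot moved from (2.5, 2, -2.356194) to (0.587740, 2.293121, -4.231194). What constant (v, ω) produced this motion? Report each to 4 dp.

Δθ = -4.231194 − -2.356194 = -1.875000
ω = Δθ/dt = -1.875000/1.5 = -1.2500
R = Δx/(sin θ' − sin θ) = -1.2000
v = R·ω = -1.2000·-1.2500 = 1.5000

v = 1.5000, ω = -1.2500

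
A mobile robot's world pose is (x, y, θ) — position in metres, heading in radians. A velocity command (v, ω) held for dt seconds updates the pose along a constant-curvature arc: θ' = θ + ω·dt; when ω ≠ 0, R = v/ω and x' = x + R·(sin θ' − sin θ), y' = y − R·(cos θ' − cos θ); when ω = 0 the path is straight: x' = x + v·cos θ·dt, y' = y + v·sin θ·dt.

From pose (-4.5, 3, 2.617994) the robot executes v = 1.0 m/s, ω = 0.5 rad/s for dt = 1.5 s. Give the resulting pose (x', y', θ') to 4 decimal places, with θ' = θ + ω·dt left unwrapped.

θ' = 2.6180 + 0.5·1.5 = 3.3680
R = v/ω = 1.0/0.5 = 2.0000
x' = -4.5 + 2.0000·(sin 3.3680 − sin 2.6180) = -5.9489
y' = 3 − 2.0000·(cos 3.3680 − cos 2.6180) = 3.2169

(-5.9489, 3.2169, 3.3680)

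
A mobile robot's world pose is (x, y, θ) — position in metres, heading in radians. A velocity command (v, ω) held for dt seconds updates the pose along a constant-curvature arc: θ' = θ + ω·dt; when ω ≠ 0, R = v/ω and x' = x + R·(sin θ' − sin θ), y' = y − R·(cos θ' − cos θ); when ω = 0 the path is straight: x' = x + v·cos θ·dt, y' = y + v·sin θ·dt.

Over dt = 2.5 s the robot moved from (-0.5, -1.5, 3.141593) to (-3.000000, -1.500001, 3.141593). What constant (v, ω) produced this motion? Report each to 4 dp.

v = 1.0000, ω = 0.0000

Δθ = 3.141593 − 3.141593 = 0.000000
ω = Δθ/dt = 0.000000/2.5 = 0.0000
ω = 0 → v = (Δx·cos θ + Δy·sin θ)/dt = 1.0000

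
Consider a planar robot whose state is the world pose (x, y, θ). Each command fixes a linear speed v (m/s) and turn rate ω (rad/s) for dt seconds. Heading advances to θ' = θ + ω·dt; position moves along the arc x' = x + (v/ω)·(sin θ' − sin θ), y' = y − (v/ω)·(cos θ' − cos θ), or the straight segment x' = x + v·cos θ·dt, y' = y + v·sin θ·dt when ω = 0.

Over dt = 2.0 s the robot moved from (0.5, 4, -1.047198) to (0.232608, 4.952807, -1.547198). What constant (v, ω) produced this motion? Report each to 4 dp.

v = -0.5000, ω = -0.2500

Δθ = -1.547198 − -1.047198 = -0.500000
ω = Δθ/dt = -0.500000/2.0 = -0.2500
R = −Δy/(cos θ' − cos θ) = 2.0000
v = R·ω = 2.0000·-0.2500 = -0.5000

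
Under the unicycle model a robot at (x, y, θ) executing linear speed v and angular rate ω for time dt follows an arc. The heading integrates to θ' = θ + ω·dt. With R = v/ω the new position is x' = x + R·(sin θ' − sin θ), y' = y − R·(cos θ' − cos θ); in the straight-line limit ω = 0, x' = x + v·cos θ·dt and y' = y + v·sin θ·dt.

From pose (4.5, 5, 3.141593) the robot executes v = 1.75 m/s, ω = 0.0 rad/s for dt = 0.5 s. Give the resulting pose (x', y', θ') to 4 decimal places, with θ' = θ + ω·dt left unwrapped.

θ' = 3.1416 + 0.0·0.5 = 3.1416
ω = 0 → straight: x' = 4.5 + 1.75·cos(3.1416)·0.5 = 3.6250
y' = 5 + 1.75·sin(3.1416)·0.5 = 5.0000

(3.6250, 5.0000, 3.1416)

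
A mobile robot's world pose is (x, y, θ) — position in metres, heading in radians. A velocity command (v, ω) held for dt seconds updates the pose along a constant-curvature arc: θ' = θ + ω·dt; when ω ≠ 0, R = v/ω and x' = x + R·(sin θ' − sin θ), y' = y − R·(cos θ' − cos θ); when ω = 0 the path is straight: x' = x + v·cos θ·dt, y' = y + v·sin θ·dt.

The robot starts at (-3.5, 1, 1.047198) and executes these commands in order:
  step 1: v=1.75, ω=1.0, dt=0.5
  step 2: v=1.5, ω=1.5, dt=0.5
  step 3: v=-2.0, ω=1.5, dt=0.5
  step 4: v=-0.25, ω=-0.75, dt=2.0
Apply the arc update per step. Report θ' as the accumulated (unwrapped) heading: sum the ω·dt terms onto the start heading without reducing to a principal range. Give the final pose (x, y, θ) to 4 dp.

step 1: θ'=1.5472 (R=1.7500) → pose (-3.2660, 1.8337, 1.5472)
step 2: θ'=2.2972 (R=1.0000) → pose (-3.5182, 2.5215, 2.2972)
step 3: θ'=3.0472 (R=-1.3333) → pose (-2.6471, 2.0797, 3.0472)
step 4: θ'=1.5472 (R=0.3333) → pose (-2.3453, 1.7400, 1.5472)

(-2.3453, 1.7400, 1.5472)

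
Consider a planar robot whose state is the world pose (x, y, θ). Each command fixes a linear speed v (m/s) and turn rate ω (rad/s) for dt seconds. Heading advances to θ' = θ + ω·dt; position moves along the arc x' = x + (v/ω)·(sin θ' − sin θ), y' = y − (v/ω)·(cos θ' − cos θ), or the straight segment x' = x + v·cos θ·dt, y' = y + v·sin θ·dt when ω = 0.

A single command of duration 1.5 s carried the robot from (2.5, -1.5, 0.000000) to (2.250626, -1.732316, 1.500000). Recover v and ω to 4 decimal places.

v = -0.2500, ω = 1.0000

Δθ = 1.500000 − 0.000000 = 1.500000
ω = Δθ/dt = 1.500000/1.5 = 1.0000
R = Δx/(sin θ' − sin θ) = -0.2500
v = R·ω = -0.2500·1.0000 = -0.2500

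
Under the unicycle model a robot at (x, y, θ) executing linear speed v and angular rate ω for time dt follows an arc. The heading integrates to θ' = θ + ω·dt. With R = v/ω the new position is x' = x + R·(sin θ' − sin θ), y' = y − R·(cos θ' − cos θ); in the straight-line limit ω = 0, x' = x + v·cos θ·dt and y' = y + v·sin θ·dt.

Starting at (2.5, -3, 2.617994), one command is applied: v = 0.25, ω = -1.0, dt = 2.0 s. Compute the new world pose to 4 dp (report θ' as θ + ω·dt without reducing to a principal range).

(2.4801, -2.5797, 0.6180)

θ' = 2.6180 + -1.0·2.0 = 0.6180
R = v/ω = 0.25/-1.0 = -0.2500
x' = 2.5 + -0.2500·(sin 0.6180 − sin 2.6180) = 2.4801
y' = -3 − -0.2500·(cos 0.6180 − cos 2.6180) = -2.5797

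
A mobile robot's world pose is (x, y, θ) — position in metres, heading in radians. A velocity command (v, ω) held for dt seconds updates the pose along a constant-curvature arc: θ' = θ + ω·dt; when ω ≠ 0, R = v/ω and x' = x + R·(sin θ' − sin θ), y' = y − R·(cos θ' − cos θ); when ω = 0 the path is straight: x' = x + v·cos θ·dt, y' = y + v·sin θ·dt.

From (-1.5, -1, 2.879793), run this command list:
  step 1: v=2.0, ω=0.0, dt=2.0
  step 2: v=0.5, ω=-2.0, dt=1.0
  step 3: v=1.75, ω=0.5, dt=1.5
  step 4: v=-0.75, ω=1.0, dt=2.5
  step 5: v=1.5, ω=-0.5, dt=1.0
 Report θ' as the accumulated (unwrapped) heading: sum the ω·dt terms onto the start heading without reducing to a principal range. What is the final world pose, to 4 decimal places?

(-4.4179, 1.5057, 3.6298)

step 1: θ'=2.8798 (straight) → pose (-5.3637, 0.0353, 2.8798)
step 2: θ'=0.8798 (R=-0.2500) → pose (-5.4916, 0.4361, 0.8798)
step 3: θ'=1.6298 (R=3.5000) → pose (-4.6949, 2.8730, 1.6298)
step 4: θ'=4.1298 (R=-0.7500) → pose (-3.3199, 2.5046, 4.1298)
step 5: θ'=3.6298 (R=-3.0000) → pose (-4.4179, 1.5057, 3.6298)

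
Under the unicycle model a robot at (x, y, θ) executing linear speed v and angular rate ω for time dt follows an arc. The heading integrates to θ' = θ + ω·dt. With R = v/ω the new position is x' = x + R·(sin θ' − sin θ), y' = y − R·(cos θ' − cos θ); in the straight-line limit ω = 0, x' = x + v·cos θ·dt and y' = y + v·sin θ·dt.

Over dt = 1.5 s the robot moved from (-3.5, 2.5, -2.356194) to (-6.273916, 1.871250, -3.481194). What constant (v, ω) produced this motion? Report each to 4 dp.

Δθ = -3.481194 − -2.356194 = -1.125000
ω = Δθ/dt = -1.125000/1.5 = -0.7500
R = Δx/(sin θ' − sin θ) = -2.6667
v = R·ω = -2.6667·-0.7500 = 2.0000

v = 2.0000, ω = -0.7500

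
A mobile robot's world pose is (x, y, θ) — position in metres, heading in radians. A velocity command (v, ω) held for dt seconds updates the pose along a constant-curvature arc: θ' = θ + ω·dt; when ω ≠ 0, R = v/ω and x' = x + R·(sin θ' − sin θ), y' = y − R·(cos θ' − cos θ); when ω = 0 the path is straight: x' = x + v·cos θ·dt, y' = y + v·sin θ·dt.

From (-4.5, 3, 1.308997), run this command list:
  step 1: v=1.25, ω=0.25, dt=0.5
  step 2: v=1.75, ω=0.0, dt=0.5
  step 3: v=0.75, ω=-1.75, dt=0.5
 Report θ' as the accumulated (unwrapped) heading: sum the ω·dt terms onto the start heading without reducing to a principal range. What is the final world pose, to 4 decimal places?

(-4.0597, 4.7839, 0.5590)

step 1: θ'=1.4340 (R=5.0000) → pose (-4.3763, 3.6122, 1.4340)
step 2: θ'=1.4340 (straight) → pose (-4.2570, 4.4791, 1.4340)
step 3: θ'=0.5590 (R=-0.4286) → pose (-4.0597, 4.7839, 0.5590)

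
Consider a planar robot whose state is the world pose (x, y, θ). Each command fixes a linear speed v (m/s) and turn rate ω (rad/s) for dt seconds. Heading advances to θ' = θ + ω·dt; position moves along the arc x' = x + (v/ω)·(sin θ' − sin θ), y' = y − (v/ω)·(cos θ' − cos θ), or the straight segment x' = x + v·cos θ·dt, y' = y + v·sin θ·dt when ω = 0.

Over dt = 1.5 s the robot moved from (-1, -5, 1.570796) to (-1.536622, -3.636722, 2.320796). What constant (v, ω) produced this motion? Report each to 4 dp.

Δθ = 2.320796 − 1.570796 = 0.750000
ω = Δθ/dt = 0.750000/1.5 = 0.5000
R = −Δy/(cos θ' − cos θ) = 2.0000
v = R·ω = 2.0000·0.5000 = 1.0000

v = 1.0000, ω = 0.5000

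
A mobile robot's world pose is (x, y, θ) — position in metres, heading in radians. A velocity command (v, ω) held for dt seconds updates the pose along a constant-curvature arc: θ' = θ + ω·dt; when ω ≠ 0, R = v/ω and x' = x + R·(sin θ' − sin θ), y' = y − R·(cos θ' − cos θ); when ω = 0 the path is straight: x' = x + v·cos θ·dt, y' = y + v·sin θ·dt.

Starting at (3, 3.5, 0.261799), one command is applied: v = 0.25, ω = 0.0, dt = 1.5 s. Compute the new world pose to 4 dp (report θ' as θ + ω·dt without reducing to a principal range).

(3.3622, 3.5971, 0.2618)

θ' = 0.2618 + 0.0·1.5 = 0.2618
ω = 0 → straight: x' = 3 + 0.25·cos(0.2618)·1.5 = 3.3622
y' = 3.5 + 0.25·sin(0.2618)·1.5 = 3.5971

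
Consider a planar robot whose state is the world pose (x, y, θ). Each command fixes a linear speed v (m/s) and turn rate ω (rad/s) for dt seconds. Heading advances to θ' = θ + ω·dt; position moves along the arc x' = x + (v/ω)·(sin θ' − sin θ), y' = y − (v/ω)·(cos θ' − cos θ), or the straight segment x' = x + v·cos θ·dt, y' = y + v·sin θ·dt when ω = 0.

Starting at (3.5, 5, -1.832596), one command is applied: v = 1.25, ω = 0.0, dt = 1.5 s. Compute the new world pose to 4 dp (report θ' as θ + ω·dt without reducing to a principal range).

θ' = -1.8326 + 0.0·1.5 = -1.8326
ω = 0 → straight: x' = 3.5 + 1.25·cos(-1.8326)·1.5 = 3.0147
y' = 5 + 1.25·sin(-1.8326)·1.5 = 3.1889

(3.0147, 3.1889, -1.8326)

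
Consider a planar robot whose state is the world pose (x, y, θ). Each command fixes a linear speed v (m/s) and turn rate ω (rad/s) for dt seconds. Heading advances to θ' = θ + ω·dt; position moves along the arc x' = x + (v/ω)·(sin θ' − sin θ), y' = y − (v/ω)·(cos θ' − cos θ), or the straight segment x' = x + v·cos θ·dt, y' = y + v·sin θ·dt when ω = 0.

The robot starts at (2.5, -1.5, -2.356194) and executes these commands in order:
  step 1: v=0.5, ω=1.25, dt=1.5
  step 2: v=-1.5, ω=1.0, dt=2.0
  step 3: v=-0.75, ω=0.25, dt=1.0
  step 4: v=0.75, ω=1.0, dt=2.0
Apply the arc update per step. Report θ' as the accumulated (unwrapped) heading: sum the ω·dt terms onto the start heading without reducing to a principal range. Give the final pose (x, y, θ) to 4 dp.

(-0.7155, -3.6755, 3.7688)

step 1: θ'=-0.4812 (R=0.4000) → pose (2.5977, -2.1374, -0.4812)
step 2: θ'=1.5188 (R=-1.5000) → pose (0.4055, -3.3891, 1.5188)
step 3: θ'=1.7688 (R=-3.0000) → pose (0.4600, -4.1352, 1.7688)
step 4: θ'=3.7688 (R=0.7500) → pose (-0.7155, -3.6755, 3.7688)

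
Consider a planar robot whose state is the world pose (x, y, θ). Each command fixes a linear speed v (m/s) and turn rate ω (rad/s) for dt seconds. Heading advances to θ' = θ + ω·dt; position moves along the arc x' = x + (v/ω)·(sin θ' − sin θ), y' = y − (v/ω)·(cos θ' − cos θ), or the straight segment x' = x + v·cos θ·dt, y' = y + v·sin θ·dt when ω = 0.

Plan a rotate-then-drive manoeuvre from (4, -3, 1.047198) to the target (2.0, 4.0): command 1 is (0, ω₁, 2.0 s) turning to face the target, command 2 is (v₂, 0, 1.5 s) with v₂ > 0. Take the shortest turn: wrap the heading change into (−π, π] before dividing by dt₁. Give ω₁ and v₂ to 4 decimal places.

heading to target = atan2(4−-3, 2−4) = 1.8491
Δθ = wrap(1.8491 − 1.0472) = 0.8019; ω₁ = Δθ/dt₁ = 0.4009
distance = √((2−4)² + (4−-3)²) = 7.2801; v₂ = distance/dt₂ = 4.8534

ω₁ = 0.4009, v₂ = 4.8534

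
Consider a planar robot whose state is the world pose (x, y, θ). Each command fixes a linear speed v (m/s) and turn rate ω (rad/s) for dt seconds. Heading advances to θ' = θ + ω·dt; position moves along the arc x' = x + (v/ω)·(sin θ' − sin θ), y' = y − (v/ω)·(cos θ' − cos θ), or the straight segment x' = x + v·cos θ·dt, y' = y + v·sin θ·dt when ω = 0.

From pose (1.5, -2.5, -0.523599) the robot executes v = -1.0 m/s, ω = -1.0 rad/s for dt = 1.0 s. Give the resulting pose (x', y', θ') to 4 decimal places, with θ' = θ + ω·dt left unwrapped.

(1.0011, -1.6812, -1.5236)

θ' = -0.5236 + -1.0·1.0 = -1.5236
R = v/ω = -1.0/-1.0 = 1.0000
x' = 1.5 + 1.0000·(sin -1.5236 − sin -0.5236) = 1.0011
y' = -2.5 − 1.0000·(cos -1.5236 − cos -0.5236) = -1.6812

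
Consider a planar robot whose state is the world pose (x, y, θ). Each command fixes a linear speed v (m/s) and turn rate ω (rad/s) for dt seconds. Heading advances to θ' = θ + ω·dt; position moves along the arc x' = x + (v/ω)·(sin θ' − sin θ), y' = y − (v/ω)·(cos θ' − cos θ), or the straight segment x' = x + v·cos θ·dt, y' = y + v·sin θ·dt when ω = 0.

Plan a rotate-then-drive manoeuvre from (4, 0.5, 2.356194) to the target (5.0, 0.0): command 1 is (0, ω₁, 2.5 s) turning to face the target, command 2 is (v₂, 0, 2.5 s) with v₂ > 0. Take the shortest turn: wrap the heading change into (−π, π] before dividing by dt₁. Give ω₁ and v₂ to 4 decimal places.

ω₁ = -1.1279, v₂ = 0.4472

heading to target = atan2(0−0.5, 5−4) = -0.4636
Δθ = wrap(-0.4636 − 2.3562) = -2.8198; ω₁ = Δθ/dt₁ = -1.1279
distance = √((5−4)² + (0−0.5)²) = 1.1180; v₂ = distance/dt₂ = 0.4472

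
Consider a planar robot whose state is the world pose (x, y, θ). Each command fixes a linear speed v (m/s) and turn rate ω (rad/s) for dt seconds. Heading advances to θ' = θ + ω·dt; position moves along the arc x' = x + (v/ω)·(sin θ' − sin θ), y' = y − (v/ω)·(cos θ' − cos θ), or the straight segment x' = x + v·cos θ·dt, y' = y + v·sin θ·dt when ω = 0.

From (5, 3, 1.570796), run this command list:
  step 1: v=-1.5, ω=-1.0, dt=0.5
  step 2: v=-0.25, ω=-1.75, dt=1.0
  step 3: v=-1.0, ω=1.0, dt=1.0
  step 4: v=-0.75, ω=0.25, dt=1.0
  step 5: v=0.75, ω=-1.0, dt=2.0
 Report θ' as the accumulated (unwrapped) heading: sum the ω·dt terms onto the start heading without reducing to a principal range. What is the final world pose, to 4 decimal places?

(4.1306, 1.5613, -1.4292)

step 1: θ'=1.0708 (R=1.5000) → pose (4.8164, 2.2809, 1.0708)
step 2: θ'=-0.6792 (R=0.1429) → pose (4.6013, 2.2382, -0.6792)
step 3: θ'=0.3208 (R=-1.0000) → pose (3.6578, 2.4091, 0.3208)
step 4: θ'=0.5708 (R=-3.0000) → pose (2.9828, 2.0866, 0.5708)
step 5: θ'=-1.4292 (R=-0.7500) → pose (4.1306, 1.5613, -1.4292)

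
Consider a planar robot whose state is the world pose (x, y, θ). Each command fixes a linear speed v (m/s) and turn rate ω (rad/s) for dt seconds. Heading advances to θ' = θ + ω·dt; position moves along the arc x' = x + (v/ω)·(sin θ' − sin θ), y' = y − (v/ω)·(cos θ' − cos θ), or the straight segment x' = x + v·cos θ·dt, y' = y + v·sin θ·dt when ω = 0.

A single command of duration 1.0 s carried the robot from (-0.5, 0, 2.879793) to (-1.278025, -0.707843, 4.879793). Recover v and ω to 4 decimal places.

v = 1.2500, ω = 2.0000

Δθ = 4.879793 − 2.879793 = 2.000000
ω = Δθ/dt = 2.000000/1.0 = 2.0000
R = Δx/(sin θ' − sin θ) = 0.6250
v = R·ω = 0.6250·2.0000 = 1.2500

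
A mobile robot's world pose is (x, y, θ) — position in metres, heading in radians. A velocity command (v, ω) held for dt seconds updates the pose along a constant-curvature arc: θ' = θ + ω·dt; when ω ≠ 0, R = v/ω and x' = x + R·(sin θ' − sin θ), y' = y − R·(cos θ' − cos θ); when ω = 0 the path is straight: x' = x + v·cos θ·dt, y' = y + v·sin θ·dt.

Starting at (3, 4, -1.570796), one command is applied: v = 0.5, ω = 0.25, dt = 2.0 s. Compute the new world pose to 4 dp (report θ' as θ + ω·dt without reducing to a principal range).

(3.2448, 3.0411, -1.0708)

θ' = -1.5708 + 0.25·2.0 = -1.0708
R = v/ω = 0.5/0.25 = 2.0000
x' = 3 + 2.0000·(sin -1.0708 − sin -1.5708) = 3.2448
y' = 4 − 2.0000·(cos -1.0708 − cos -1.5708) = 3.0411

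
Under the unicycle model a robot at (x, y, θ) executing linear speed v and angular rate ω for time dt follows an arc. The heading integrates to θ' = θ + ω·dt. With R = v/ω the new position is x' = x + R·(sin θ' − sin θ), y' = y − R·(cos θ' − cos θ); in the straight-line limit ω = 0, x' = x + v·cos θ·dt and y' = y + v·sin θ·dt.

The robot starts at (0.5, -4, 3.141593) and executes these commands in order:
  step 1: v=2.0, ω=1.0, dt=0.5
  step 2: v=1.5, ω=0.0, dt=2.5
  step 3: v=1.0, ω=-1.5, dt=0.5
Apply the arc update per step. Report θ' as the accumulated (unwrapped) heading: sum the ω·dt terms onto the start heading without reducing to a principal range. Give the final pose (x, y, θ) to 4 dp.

step 1: θ'=3.6416 (R=2.0000) → pose (-0.4589, -4.2448, 3.6416)
step 2: θ'=3.6416 (straight) → pose (-3.7498, -6.0427, 3.6416)
step 3: θ'=2.8916 (R=-0.6667) → pose (-4.2343, -6.1036, 2.8916)

(-4.2343, -6.1036, 2.8916)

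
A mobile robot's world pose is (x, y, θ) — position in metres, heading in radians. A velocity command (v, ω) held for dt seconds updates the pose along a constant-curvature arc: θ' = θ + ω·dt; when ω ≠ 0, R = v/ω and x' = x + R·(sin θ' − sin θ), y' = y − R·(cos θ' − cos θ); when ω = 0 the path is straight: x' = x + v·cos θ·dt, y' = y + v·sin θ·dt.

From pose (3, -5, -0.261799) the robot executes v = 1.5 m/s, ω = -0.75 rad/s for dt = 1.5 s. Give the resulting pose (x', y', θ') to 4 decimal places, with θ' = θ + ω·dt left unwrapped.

θ' = -0.2618 + -0.75·1.5 = -1.3868
R = v/ω = 1.5/-0.75 = -2.0000
x' = 3 + -2.0000·(sin -1.3868 − sin -0.2618) = 4.4486
y' = -5 − -2.0000·(cos -1.3868 − cos -0.2618) = -6.5659

(4.4486, -6.5659, -1.3868)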